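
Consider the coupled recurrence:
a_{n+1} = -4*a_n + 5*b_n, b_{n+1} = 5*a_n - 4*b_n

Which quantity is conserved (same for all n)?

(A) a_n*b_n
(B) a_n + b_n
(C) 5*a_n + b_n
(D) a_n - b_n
B

Replace a_n by a_{n+1} = -4*a_n + 5*b_n and b_n by b_{n+1} = 5*a_n - 4*b_n in each option and simplify:
(A) a_n*b_n  ->  (-4*a_n + 5*b_n)*(5*a_n - 4*b_n) = -20*a_n^2 + 41*a_n*b_n - 20*b_n^2   [not conserved]
(B) a_n + b_n  ->  (-4*a_n + 5*b_n) + (5*a_n - 4*b_n) = a_n + b_n   [conserved]
(C) 5*a_n + b_n  ->  5*(-4*a_n + 5*b_n) + (5*a_n - 4*b_n) = -15*a_n + 21*b_n   [not conserved]
(D) a_n - b_n  ->  (-4*a_n + 5*b_n) - (5*a_n - 4*b_n) = -9*a_n + 9*b_n   [not conserved]

Only (B) a_n + b_n returns to itself after one step, so it is the conserved quantity.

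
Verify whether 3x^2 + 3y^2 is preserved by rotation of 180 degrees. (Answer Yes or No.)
Yes

Applying rotation by 180 degrees: x' = x*cos(180 degrees) - y*sin(180 degrees) = -x, y' = x*sin(180 degrees) + y*cos(180 degrees) = -y

Substituting into 3x^2 + 3y^2:
3(-x)^2 + 3(-y)^2
= 3x^2 + 3y^2

This equals the original expression 3x^2 + 3y^2, so it IS invariant.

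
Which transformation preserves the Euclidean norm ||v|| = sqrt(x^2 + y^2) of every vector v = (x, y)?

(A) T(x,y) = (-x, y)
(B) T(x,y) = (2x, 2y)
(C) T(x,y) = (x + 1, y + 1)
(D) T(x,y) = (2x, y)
A

A transformation preserves a norm if ||T(v)|| = ||v|| for every v; a single vector where the norm changes rules an option out.

(A) T(x,y) = (-x, y): preserves the norm -- it is an orthogonal map (a rotation/reflection), and (-x)^2 + (y)^2 simplifies to x^2 + y^2.
(B) T(x,y) = (2x, 2y): v = (1, 0) has norm sqrt((1)^2 + (0)^2) = 1, but T(v) = (2, 0) has norm 2 -- not preserved.
(C) T(x,y) = (x + 1, y + 1): v = (1, 0) has norm sqrt((1)^2 + (0)^2) = 1, but T(v) = (2, 1) has norm sqrt(5) -- not preserved.
(D) T(x,y) = (2x, y): v = (1, 0) has norm sqrt((1)^2 + (0)^2) = 1, but T(v) = (2, 0) has norm 2 -- not preserved.

Therefore the answer is (A).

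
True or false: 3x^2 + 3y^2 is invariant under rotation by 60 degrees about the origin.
True

Applying rotation by 60 degrees: x' = x*cos(60 degrees) - y*sin(60 degrees) = x/2 - sqrt(3)y/2, y' = x*sin(60 degrees) + y*cos(60 degrees) = sqrt(3)x/2 + y/2

Substituting into 3x^2 + 3y^2:
3(x/2 - sqrt(3)y/2)^2 + 3(sqrt(3)x/2 + y/2)^2
= 3x^2 + 3y^2

This equals the original expression 3x^2 + 3y^2, so it IS invariant.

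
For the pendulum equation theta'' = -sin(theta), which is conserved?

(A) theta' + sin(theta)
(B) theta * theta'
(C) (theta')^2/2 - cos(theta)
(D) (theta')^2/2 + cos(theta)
C

A first integral I satisfies dI/dt = 0 along every solution. Differentiate each option and use the equation of motion:
(A) d/dt[theta' + sin(theta)] = theta'' + cos(theta) theta' = -sin(theta) + theta' cos(theta), not identically 0
(B) d/dt[theta * theta'] = (theta')^2 + theta theta'' = (theta')^2 - theta sin(theta), not identically 0
(C) d/dt[(theta')^2/2 - cos(theta)] = theta' theta'' + sin(theta) theta' = theta'(-sin(theta)) + theta' sin(theta) = 0
(D) d/dt[(theta')^2/2 + cos(theta)] = theta' theta'' - sin(theta) theta' = -2 theta' sin(theta), not identically 0

Only (C) has zero time-derivative. This is the total energy: kinetic (theta')^2/2 plus potential -cos(theta).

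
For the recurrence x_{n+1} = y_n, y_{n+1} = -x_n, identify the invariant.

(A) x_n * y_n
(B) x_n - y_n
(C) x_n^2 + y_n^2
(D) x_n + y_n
C

For the recurrence x_{n+1} = y_n, y_{n+1} = -x_n:

x_{n+1}^2 + y_{n+1}^2 = y_n^2 + (-x_n)^2 = x_n^2 + y_n^2
The sum of squares is conserved (like energy in a harmonic oscillator).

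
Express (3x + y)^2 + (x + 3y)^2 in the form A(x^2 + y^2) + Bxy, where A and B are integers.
10(x^2 + y^2) + 12xy

Expanding: (3x + y)^2 = 9x^2 + 6xy + y^2
(x + 3y)^2 = x^2 + 6xy + 9y^2
Sum = (9+1)(x^2+y^2) + 12xy = 10(x^2 + y^2) + 12xy
This is symmetric in x and y.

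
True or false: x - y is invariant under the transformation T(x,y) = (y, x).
False

Substitute T(x,y) = (y, x) into the expression and compare with the original.

Original: x - y
After applying T: (y) - (x) = -x + y

This differs from the original x - y (difference: -2x + 2y), so the expression is NOT invariant.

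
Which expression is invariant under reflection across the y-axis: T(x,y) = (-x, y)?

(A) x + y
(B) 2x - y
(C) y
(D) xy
C

The map is reflection across the y-axis: T(x,y) = (-x, y).
Substitute the transformed coordinates into each option and compare with the original:
(A) x + y  ->  (-x) + (y) = -x + y   [differs from x + y: not invariant]
(B) 2x - y  ->  2(-x) - (y) = -2x - y   [differs from 2x - y: not invariant]
(C) y  ->  (y) = y   [equals y: invariant]
(D) xy  ->  (-x)(y) = -xy   [differs from xy: not invariant]

Only option (C), y, is unchanged by the transformation.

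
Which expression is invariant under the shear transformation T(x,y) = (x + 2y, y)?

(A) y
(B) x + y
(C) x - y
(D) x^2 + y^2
A

Under the shear T(x,y) = (x + 2y, y):
Substitute the transformed coordinates into each option and compare with the original:
(A) y  ->  (y) = y   [equals y: invariant]
(B) x + y  ->  (x + 2y) + (y) = x + 3y   [differs from x + y: not invariant]
(C) x - y  ->  (x + 2y) - (y) = x + y   [differs from x - y: not invariant]
(D) x^2 + y^2  ->  (x + 2y)^2 + (y)^2 = x^2 + 4xy + 5y^2   [differs from x^2 + y^2: not invariant]

Only option (A), y, is unchanged by the transformation.
A horizontal shear moves points parallel to the x-axis, so the y-coordinate (and any function of y alone) is unchanged.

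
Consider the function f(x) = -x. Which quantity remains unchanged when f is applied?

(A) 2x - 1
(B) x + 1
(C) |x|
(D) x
C

For f(x) = -x:
Applying f replaces x by -x. Since |-x| = |x|, the absolute value is unchanged by f, whereas x -> -x, 2x - 1 -> -2x - 1 and x + 1 -> -x + 1 all change.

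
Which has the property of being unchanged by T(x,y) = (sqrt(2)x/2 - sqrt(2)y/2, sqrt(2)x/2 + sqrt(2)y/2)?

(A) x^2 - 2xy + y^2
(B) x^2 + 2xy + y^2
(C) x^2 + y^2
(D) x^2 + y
C

An expression E(x,y) is invariant under T if E(T(x,y)) = E(x,y). Here T(x,y) = (sqrt(2)x/2 - sqrt(2)y/2, sqrt(2)x/2 + sqrt(2)y/2).
Substitute the transformed coordinates into each option and compare with the original:
(A) x^2 - 2xy + y^2  ->  (sqrt(2)x/2 - sqrt(2)y/2)^2 - 2(sqrt(2)x/2 - sqrt(2)y/2)(sqrt(2)x/2 + sqrt(2)y/2) + (sqrt(2)x/2 + sqrt(2)y/2)^2 = 2y^2   [differs from x^2 - 2xy + y^2: not invariant]
(B) x^2 + 2xy + y^2  ->  (sqrt(2)x/2 - sqrt(2)y/2)^2 + 2(sqrt(2)x/2 - sqrt(2)y/2)(sqrt(2)x/2 + sqrt(2)y/2) + (sqrt(2)x/2 + sqrt(2)y/2)^2 = 2x^2   [differs from x^2 + 2xy + y^2: not invariant]
(C) x^2 + y^2  ->  (sqrt(2)x/2 - sqrt(2)y/2)^2 + (sqrt(2)x/2 + sqrt(2)y/2)^2 = x^2 + y^2   [equals x^2 + y^2: invariant]
(D) x^2 + y  ->  (sqrt(2)x/2 - sqrt(2)y/2)^2 + (sqrt(2)x/2 + sqrt(2)y/2) = x^2/2 - xy + sqrt(2)x/2 + y^2/2 + sqrt(2)y/2   [differs from x^2 + y: not invariant]

Only option (C), x^2 + y^2, is unchanged by the transformation.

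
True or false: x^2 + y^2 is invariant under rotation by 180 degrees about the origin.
True

Applying rotation by 180 degrees: x' = x*cos(180 degrees) - y*sin(180 degrees) = -x, y' = x*sin(180 degrees) + y*cos(180 degrees) = -y

Substituting into x^2 + y^2:
(-x)^2 + (-y)^2
= x^2 + y^2

This equals the original expression x^2 + y^2, so it IS invariant.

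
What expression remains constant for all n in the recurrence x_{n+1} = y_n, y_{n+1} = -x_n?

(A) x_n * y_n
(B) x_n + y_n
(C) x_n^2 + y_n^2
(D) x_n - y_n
C

For the recurrence x_{n+1} = y_n, y_{n+1} = -x_n:

x_{n+1}^2 + y_{n+1}^2 = y_n^2 + (-x_n)^2 = x_n^2 + y_n^2
The sum of squares is conserved (like energy in a harmonic oscillator).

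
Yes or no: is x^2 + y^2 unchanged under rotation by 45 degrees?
Yes

Applying rotation by 45 degrees: x' = x*cos(45 degrees) - y*sin(45 degrees) = sqrt(2)x/2 - sqrt(2)y/2, y' = x*sin(45 degrees) + y*cos(45 degrees) = sqrt(2)x/2 + sqrt(2)y/2

Substituting into x^2 + y^2:
(sqrt(2)x/2 - sqrt(2)y/2)^2 + (sqrt(2)x/2 + sqrt(2)y/2)^2
= x^2 + y^2

This equals the original expression x^2 + y^2, so it IS invariant.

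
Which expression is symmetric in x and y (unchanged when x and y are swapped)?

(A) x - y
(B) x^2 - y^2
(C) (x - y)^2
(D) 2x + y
C

A symmetric expression is unchanged when the variables are permuted; here the transformation to test is the swap (x, y) -> (y, x).
Substitute the transformed coordinates into each option and compare with the original:
(A) x - y  ->  (y) - (x) = -x + y   [differs from x - y: not invariant]
(B) x^2 - y^2  ->  (y)^2 - (x)^2 = -x^2 + y^2   [differs from x^2 - y^2: not invariant]
(C) (x - y)^2  ->  ((y) - (x))^2 = x^2 - 2xy + y^2   [equals (x - y)^2: invariant]
(D) 2x + y  ->  2(y) + (x) = x + 2y   [differs from 2x + y: not invariant]

Only option (C), (x - y)^2, is unchanged by the transformation.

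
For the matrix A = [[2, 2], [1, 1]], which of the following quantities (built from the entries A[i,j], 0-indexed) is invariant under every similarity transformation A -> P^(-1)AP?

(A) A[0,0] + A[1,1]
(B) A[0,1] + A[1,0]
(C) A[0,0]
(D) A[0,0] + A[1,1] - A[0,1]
A

A[0,0] + A[1,1] is the trace of A. By the cyclic property of the trace, tr(P^(-1)AP) = tr(APP^(-1)) = tr(A), so it is the same for every matrix similar to A.

The other combinations are not similarity invariants. For example, take P = [[1, -1], [0, 1]] (det P = 1), so P^(-1) = [[1, 1], [0, 1]] and
B = P^(-1)AP = [[3, 0], [1, 0]].
Evaluating each option on A and on B:
(A) A[0,0] + A[1,1]: 3 for A, 3 for B -> unchanged
(B) A[0,1] + A[1,0]: 3 for A, 1 for B -> changes
(C) A[0,0]: 2 for A, 3 for B -> changes
(D) A[0,0] + A[1,1] - A[0,1]: 1 for A, 3 for B -> changes

Only (A) A[0,0] + A[1,1] = 3 survives (and it does so for every P, not just this one), so it is the invariant.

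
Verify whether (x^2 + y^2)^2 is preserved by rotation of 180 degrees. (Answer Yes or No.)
Yes

Applying rotation by 180 degrees: x' = x*cos(180 degrees) - y*sin(180 degrees) = -x, y' = x*sin(180 degrees) + y*cos(180 degrees) = -y

Substituting into (x^2 + y^2)^2:
((-x)^2 + (-y)^2)^2
= x^4 + 2x^2y^2 + y^4 = (x^2 + y^2)^2

This equals the original expression (x^2 + y^2)^2, so it IS invariant.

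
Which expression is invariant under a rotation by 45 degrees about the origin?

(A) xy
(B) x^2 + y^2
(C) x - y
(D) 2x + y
B

A rotation by 45 degrees sends (x, y) to (sqrt(2)x/2 - sqrt(2)y/2, sqrt(2)x/2 + sqrt(2)y/2).
Substitute the transformed coordinates into each option and compare with the original:
(A) xy  ->  (sqrt(2)x/2 - sqrt(2)y/2)(sqrt(2)x/2 + sqrt(2)y/2) = x^2/2 - y^2/2   [differs from xy: not invariant]
(B) x^2 + y^2  ->  (sqrt(2)x/2 - sqrt(2)y/2)^2 + (sqrt(2)x/2 + sqrt(2)y/2)^2 = x^2 + y^2   [equals x^2 + y^2: invariant]
(C) x - y  ->  (sqrt(2)x/2 - sqrt(2)y/2) - (sqrt(2)x/2 + sqrt(2)y/2) = -sqrt(2)y   [differs from x - y: not invariant]
(D) 2x + y  ->  2(sqrt(2)x/2 - sqrt(2)y/2) + (sqrt(2)x/2 + sqrt(2)y/2) = 3sqrt(2)x/2 - sqrt(2)y/2   [differs from 2x + y: not invariant]

Only option (B), x^2 + y^2, is unchanged by the transformation.
Geometrically, x^2 + y^2 is the squared distance from the origin, which every rotation about the origin preserves.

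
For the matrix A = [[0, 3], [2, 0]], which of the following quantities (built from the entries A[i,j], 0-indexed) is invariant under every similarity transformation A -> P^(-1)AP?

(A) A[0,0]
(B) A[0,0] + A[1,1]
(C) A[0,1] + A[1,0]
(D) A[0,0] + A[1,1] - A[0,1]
B

A[0,0] + A[1,1] is the trace of A. By the cyclic property of the trace, tr(P^(-1)AP) = tr(APP^(-1)) = tr(A), so it is the same for every matrix similar to A.

The other combinations are not similarity invariants. For example, take P = [[1, -1], [0, 1]] (det P = 1), so P^(-1) = [[1, 1], [0, 1]] and
B = P^(-1)AP = [[2, 1], [2, -2]].
Evaluating each option on A and on B:
(A) A[0,0]: 0 for A, 2 for B -> changes
(B) A[0,0] + A[1,1]: 0 for A, 0 for B -> unchanged
(C) A[0,1] + A[1,0]: 5 for A, 3 for B -> changes
(D) A[0,0] + A[1,1] - A[0,1]: -3 for A, -1 for B -> changes

Only (B) A[0,0] + A[1,1] = 0 survives (and it does so for every P, not just this one), so it is the invariant.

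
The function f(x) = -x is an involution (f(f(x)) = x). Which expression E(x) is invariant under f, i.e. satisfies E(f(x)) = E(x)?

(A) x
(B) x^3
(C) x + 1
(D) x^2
D

Replace x by f(x) = -x in each option and simplify. As a quick numerical cross-check, also compare E(5) with E(f(5)) = E(-5).

(A) x  ->  (-x) = -x; check: E(5) = 5 but E(-5) = -5.   [not invariant]
(B) x^3  ->  (-x)^3 = -x^3; check: E(5) = 125 but E(-5) = -125.   [not invariant]
(C) x + 1  ->  (-x) + 1 = 1 - x; check: E(5) = 6 but E(-5) = -4.   [not invariant]
(D) x^2  ->  (-x)^2, which simplifies back to x^2; check: E(5) = 25, E(-5) = 25.   [invariant]

Only (D) is unchanged. E is symmetric under swapping x with f(x) = -x, which is exactly what an involution does.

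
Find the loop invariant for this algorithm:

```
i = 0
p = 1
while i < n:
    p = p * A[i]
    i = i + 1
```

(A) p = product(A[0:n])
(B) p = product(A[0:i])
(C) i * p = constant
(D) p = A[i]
B

A loop invariant must hold before the first iteration and be re-established by every execution of the body.

(B) p = product(A[0:i]): Initially i = 0 and p = 1 = product of the empty slice A[0:0]. If p = product(A[0:i]) holds at the top of an iteration, the body sets p to product(A[0:i]) * A[i] = product(A[0:i+1]) and then i to i+1, so the property is restored. At exit i = n, giving p = product(A[0:n]).

The other options fail:
(A) p = product(A[0:n]): false before the loop (p = 1, not the full product) -- it only becomes true at exit.
(C) i * p = constant: initially i * p = 0, but after one iteration it is 1 * A[0], which is nonzero in general.
(D) p = A[i]: after the first iteration p = A[0] but i = 1; in general p is a product of several elements, not a single one.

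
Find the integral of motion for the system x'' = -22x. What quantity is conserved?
E = (x')^2 + 22x^2

Multiply the equation by x':
x' * x'' = -22x * x'
The left side is d/dt[(x')^2/2] and the right side is d/dt[-22x^2/2], so
d/dt[(x')^2/2 + 22x^2/2] = 0, i.e. (x')^2/2 + 22x^2/2 = constant.
Multiplying by 2, the integral of motion is E = (x')^2 + 22x^2.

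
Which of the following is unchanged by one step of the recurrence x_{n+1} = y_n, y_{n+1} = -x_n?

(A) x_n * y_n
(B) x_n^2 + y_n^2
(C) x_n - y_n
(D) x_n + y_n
B

For the recurrence x_{n+1} = y_n, y_{n+1} = -x_n:

x_{n+1}^2 + y_{n+1}^2 = y_n^2 + (-x_n)^2 = x_n^2 + y_n^2
The sum of squares is conserved (like energy in a harmonic oscillator).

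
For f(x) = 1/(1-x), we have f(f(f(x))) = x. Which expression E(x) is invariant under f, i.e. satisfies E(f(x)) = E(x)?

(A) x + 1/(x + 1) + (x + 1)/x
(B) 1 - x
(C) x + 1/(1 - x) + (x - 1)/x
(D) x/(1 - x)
C

Replace x by f(x) = 1/(1 - x) in each option and simplify. As a quick numerical cross-check, also compare E(3) with E(f(3)) = E(-1/2).

(A) x + 1/(x + 1) + (x + 1)/x  ->  (1/(1 - x)) + 1/((1/(1 - x)) + 1) + ((1/(1 - x)) + 1)/(1/(1 - x)) = (-x^3 + 6x^2 - 11x + 7)/(x^2 - 3x + 2); check: E(3) = 55/12 but E(-1/2) = 1/2.   [not invariant]
(B) 1 - x  ->  1 - (1/(1 - x)) = x/(x - 1); check: E(3) = -2 but E(-1/2) = 3/2.   [not invariant]
(C) x + 1/(1 - x) + (x - 1)/x  ->  (1/(1 - x)) + 1/(1 - (1/(1 - x))) + ((1/(1 - x)) - 1)/(1/(1 - x)), which simplifies back to x + 1/(1 - x) + (x - 1)/x; check: E(3) = 19/6, E(-1/2) = 19/6.   [invariant]
(D) x/(1 - x)  ->  (1/(1 - x))/(1 - (1/(1 - x))) = -1/x; check: E(3) = -3/2 but E(-1/2) = -1/3.   [not invariant]

Only (C) is unchanged. Indeed f(f(x)) = 1/(1 - 1/(1-x)) = (1-x)/(-x) = (x-1)/x, so E(x) = x + f(x) + f(f(x)) is the sum over the whole 3-cycle; applying f just permutes the three terms cyclically (x -> f(x) -> f(f(x)) -> x), leaving the sum unchanged.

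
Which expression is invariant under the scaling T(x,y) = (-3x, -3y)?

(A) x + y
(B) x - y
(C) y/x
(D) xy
C

Under the uniform scaling T(x,y) = (-3x, -3y):
Substitute the transformed coordinates into each option and compare with the original:
(A) x + y  ->  (-3x) + (-3y) = -3x - 3y   [differs from x + y: not invariant]
(B) x - y  ->  (-3x) - (-3y) = -3x + 3y   [differs from x - y: not invariant]
(C) y/x  ->  (-3y)/(-3x) = y/x   [equals y/x: invariant]
(D) xy  ->  (-3x)(-3y) = 9xy   [differs from xy: not invariant]

Only option (C), y/x, is unchanged by the transformation.
The common factor -3 cancels in a ratio of coordinates, while sums, products and sums of squares pick up factors of -3 or 9.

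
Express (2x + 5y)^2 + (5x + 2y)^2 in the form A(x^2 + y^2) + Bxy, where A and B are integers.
29(x^2 + y^2) + 40xy

Expanding: (2x + 5y)^2 = 4x^2 + 20xy + 25y^2
(5x + 2y)^2 = 25x^2 + 20xy + 4y^2
Sum = (4+25)(x^2+y^2) + 40xy = 29(x^2 + y^2) + 40xy
This is symmetric in x and y.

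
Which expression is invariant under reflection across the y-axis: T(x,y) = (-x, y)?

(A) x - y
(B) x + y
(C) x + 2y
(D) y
D

The map is reflection across the y-axis: T(x,y) = (-x, y).
Substitute the transformed coordinates into each option and compare with the original:
(A) x - y  ->  (-x) - (y) = -x - y   [differs from x - y: not invariant]
(B) x + y  ->  (-x) + (y) = -x + y   [differs from x + y: not invariant]
(C) x + 2y  ->  (-x) + 2(y) = -x + 2y   [differs from x + 2y: not invariant]
(D) y  ->  (y) = y   [equals y: invariant]

Only option (D), y, is unchanged by the transformation.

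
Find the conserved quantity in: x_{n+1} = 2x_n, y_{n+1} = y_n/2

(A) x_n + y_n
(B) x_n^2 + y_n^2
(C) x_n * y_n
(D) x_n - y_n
C

For the recurrence x_{n+1} = 2x_n, y_{n+1} = y_n/2:

x_{n+1} * y_{n+1} = (2x_n) * (y_n/2) = x_n * y_n
The product is conserved.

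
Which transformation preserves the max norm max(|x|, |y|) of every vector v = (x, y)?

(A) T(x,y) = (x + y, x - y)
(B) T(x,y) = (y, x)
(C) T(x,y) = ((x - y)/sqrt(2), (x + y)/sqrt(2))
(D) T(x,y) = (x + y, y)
B

A transformation preserves a norm if ||T(v)|| = ||v|| for every v; a single vector where the norm changes rules an option out.

(A) T(x,y) = (x + y, x - y): v = (1, 1) has norm max(|1|, |1|) = 1, but T(v) = (2, 0) has norm 2 -- not preserved.
(B) T(x,y) = (y, x): preserves the norm -- it only permutes the coordinates and/or flips signs, which leaves max(|x|, |y|) unchanged.
(C) T(x,y) = ((x - y)/sqrt(2), (x + y)/sqrt(2)): v = (1, 0) has norm max(|1|, |0|) = 1, but T(v) = (sqrt(2)/2, sqrt(2)/2) has norm sqrt(2)/2 -- not preserved.
(D) T(x,y) = (x + y, y): v = (1, 1) has norm max(|1|, |1|) = 1, but T(v) = (2, 1) has norm 2 -- not preserved.

Therefore the answer is (B).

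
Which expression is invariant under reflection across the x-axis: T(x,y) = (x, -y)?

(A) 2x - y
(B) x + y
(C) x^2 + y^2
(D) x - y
C

The map is reflection across the x-axis: T(x,y) = (x, -y).
Substitute the transformed coordinates into each option and compare with the original:
(A) 2x - y  ->  2(x) - (-y) = 2x + y   [differs from 2x - y: not invariant]
(B) x + y  ->  (x) + (-y) = x - y   [differs from x + y: not invariant]
(C) x^2 + y^2  ->  (x)^2 + (-y)^2 = x^2 + y^2   [equals x^2 + y^2: invariant]
(D) x - y  ->  (x) - (-y) = x + y   [differs from x - y: not invariant]

Only option (C), x^2 + y^2, is unchanged by the transformation.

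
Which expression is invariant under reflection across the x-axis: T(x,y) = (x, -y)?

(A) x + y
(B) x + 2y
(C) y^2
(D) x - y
C

The map is reflection across the x-axis: T(x,y) = (x, -y).
Substitute the transformed coordinates into each option and compare with the original:
(A) x + y  ->  (x) + (-y) = x - y   [differs from x + y: not invariant]
(B) x + 2y  ->  (x) + 2(-y) = x - 2y   [differs from x + 2y: not invariant]
(C) y^2  ->  (-y)^2 = y^2   [equals y^2: invariant]
(D) x - y  ->  (x) - (-y) = x + y   [differs from x - y: not invariant]

Only option (C), y^2, is unchanged by the transformation.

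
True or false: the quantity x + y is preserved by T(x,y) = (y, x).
True

Substitute T(x,y) = (y, x) into the expression and compare with the original.

Original: x + y
After applying T: (y) + (x) = x + y

This is identical to the original x + y, so the expression is invariant.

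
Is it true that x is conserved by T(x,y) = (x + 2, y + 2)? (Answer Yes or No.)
No

Substitute T(x,y) = (x + 2, y + 2) into the expression and compare with the original.

Original: x
After applying T: (x + 2) = x + 2

This differs from the original x (difference: 2), so the expression is NOT invariant.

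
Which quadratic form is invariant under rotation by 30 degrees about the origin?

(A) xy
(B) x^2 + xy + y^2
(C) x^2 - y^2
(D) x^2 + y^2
D

Rotation by 30 degrees sends (x, y) to (sqrt(3)x/2 - y/2, x/2 + sqrt(3)y/2).
Substitute the transformed coordinates into each option and compare with the original:
(A) xy  ->  (sqrt(3)x/2 - y/2)(x/2 + sqrt(3)y/2) = sqrt(3)x^2/4 + xy/2 - sqrt(3)y^2/4   [differs from xy: not invariant]
(B) x^2 + xy + y^2  ->  (sqrt(3)x/2 - y/2)^2 + (sqrt(3)x/2 - y/2)(x/2 + sqrt(3)y/2) + (x/2 + sqrt(3)y/2)^2 = sqrt(3)x^2/4 + x^2 + xy/2 - sqrt(3)y^2/4 + y^2   [differs from x^2 + xy + y^2: not invariant]
(C) x^2 - y^2  ->  (sqrt(3)x/2 - y/2)^2 - (x/2 + sqrt(3)y/2)^2 = x^2/2 - sqrt(3)xy - y^2/2   [differs from x^2 - y^2: not invariant]
(D) x^2 + y^2  ->  (sqrt(3)x/2 - y/2)^2 + (x/2 + sqrt(3)y/2)^2 = x^2 + y^2   [equals x^2 + y^2: invariant]

Only option (D), x^2 + y^2, is unchanged by the transformation.
x^2 + y^2 is the squared distance from the origin, which rotations preserve.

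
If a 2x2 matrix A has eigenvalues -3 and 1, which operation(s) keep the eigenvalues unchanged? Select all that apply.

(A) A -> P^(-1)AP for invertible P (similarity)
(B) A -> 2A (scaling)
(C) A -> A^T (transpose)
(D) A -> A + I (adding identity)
A and C

Eigenvalues are preserved by:
1. Similarity transformations: A -> P^(-1)AP (same characteristic polynomial)
2. Transpose: A^T has the same eigenvalues as A

Eigenvalues are NOT preserved by:
- Adding identity: eigenvalues become -3+1, 1+1
- Scaling: eigenvalues become -6, 2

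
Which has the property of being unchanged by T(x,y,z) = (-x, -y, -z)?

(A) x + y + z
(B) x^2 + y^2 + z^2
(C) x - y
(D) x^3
B

Apply T(x,y,z) = (-x, -y, -z) to each option, i.e. replace (x, y, z) by the transformed coordinates.
Substitute the transformed coordinates into each option and compare with the original:
(A) x + y + z  ->  (-x) + (-y) + (-z) = -x - y - z   [differs from x + y + z: not invariant]
(B) x^2 + y^2 + z^2  ->  (-x)^2 + (-y)^2 + (-z)^2 = x^2 + y^2 + z^2   [equals x^2 + y^2 + z^2: invariant]
(C) x - y  ->  (-x) - (-y) = -x + y   [differs from x - y: not invariant]
(D) x^3  ->  (-x)^3 = -x^3   [differs from x^3: not invariant]

Only option (B), x^2 + y^2 + z^2, is unchanged by the transformation.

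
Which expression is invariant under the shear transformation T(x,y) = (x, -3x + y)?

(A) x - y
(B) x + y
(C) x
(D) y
C

Under the shear T(x,y) = (x, -3x + y):
Substitute the transformed coordinates into each option and compare with the original:
(A) x - y  ->  (x) - (-3x + y) = 4x - y   [differs from x - y: not invariant]
(B) x + y  ->  (x) + (-3x + y) = -2x + y   [differs from x + y: not invariant]
(C) x  ->  (x) = x   [equals x: invariant]
(D) y  ->  (-3x + y) = -3x + y   [differs from y: not invariant]

Only option (C), x, is unchanged by the transformation.
A vertical shear moves points parallel to the y-axis, so the x-coordinate (and any function of x alone) is unchanged.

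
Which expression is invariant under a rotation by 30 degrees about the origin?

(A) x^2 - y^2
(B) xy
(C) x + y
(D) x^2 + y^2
D

A rotation by 30 degrees sends (x, y) to (sqrt(3)x/2 - y/2, x/2 + sqrt(3)y/2).
Substitute the transformed coordinates into each option and compare with the original:
(A) x^2 - y^2  ->  (sqrt(3)x/2 - y/2)^2 - (x/2 + sqrt(3)y/2)^2 = x^2/2 - sqrt(3)xy - y^2/2   [differs from x^2 - y^2: not invariant]
(B) xy  ->  (sqrt(3)x/2 - y/2)(x/2 + sqrt(3)y/2) = sqrt(3)x^2/4 + xy/2 - sqrt(3)y^2/4   [differs from xy: not invariant]
(C) x + y  ->  (sqrt(3)x/2 - y/2) + (x/2 + sqrt(3)y/2) = x/2 + sqrt(3)x/2 - y/2 + sqrt(3)y/2   [differs from x + y: not invariant]
(D) x^2 + y^2  ->  (sqrt(3)x/2 - y/2)^2 + (x/2 + sqrt(3)y/2)^2 = x^2 + y^2   [equals x^2 + y^2: invariant]

Only option (D), x^2 + y^2, is unchanged by the transformation.
Geometrically, x^2 + y^2 is the squared distance from the origin, which every rotation about the origin preserves.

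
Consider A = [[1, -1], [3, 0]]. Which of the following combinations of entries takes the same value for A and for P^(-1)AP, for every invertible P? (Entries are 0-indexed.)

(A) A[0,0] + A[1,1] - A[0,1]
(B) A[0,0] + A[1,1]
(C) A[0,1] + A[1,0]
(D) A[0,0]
B

A[0,0] + A[1,1] is the trace of A. By the cyclic property of the trace, tr(P^(-1)AP) = tr(APP^(-1)) = tr(A), so it is the same for every matrix similar to A.

The other combinations are not similarity invariants. For example, take P = [[2, 1], [1, 1]] (det P = 1), so P^(-1) = [[1, -1], [-1, 2]] and
B = P^(-1)AP = [[-5, -3], [11, 6]].
Evaluating each option on A and on B:
(A) A[0,0] + A[1,1] - A[0,1]: 2 for A, 4 for B -> changes
(B) A[0,0] + A[1,1]: 1 for A, 1 for B -> unchanged
(C) A[0,1] + A[1,0]: 2 for A, 8 for B -> changes
(D) A[0,0]: 1 for A, -5 for B -> changes

Only (B) A[0,0] + A[1,1] = 1 survives (and it does so for every P, not just this one), so it is the invariant.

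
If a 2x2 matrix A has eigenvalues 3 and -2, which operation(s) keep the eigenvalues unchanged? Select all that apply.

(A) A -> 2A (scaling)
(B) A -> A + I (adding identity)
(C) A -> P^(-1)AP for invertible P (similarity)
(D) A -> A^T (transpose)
C and D

Eigenvalues are preserved by:
1. Similarity transformations: A -> P^(-1)AP (same characteristic polynomial)
2. Transpose: A^T has the same eigenvalues as A

Eigenvalues are NOT preserved by:
- Adding identity: eigenvalues become 3+1, -2+1
- Scaling: eigenvalues become 6, -4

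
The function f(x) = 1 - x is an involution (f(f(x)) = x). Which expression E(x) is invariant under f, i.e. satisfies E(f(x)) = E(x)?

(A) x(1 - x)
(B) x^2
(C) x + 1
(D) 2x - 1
A

Replace x by f(x) = 1 - x in each option and simplify. As a quick numerical cross-check, also compare E(4) with E(f(4)) = E(-3).

(A) x(1 - x)  ->  (1 - x)(1 - (1 - x)), which simplifies back to x(1 - x); check: E(4) = -12, E(-3) = -12.   [invariant]
(B) x^2  ->  (1 - x)^2 = (x - 1)^2; check: E(4) = 16 but E(-3) = 9.   [not invariant]
(C) x + 1  ->  (1 - x) + 1 = 2 - x; check: E(4) = 5 but E(-3) = -2.   [not invariant]
(D) 2x - 1  ->  2(1 - x) - 1 = 1 - 2x; check: E(4) = 7 but E(-3) = -7.   [not invariant]

Only (A) is unchanged. E is symmetric under swapping x with f(x) = 1 - x, which is exactly what an involution does.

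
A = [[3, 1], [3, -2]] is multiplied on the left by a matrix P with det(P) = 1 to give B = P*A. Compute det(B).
-9

By the multiplicative property of determinants, det(B) = det(P*A) = det(P) * det(A) = det(A),
so the determinant is invariant under multiplication by any determinant-1 matrix; we just need det(A).

det(A) = (3)(-2) - (1)(3) = -6 - 3 = -9

Therefore det(B) = 1 * (-9) = -9.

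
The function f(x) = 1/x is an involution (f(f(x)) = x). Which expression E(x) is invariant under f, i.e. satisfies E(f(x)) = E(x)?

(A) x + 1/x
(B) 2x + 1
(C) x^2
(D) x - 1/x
A

Replace x by f(x) = 1/x in each option and simplify. As a quick numerical cross-check, also compare E(3) with E(f(3)) = E(1/3).

(A) x + 1/x  ->  (1/x) + 1/(1/x), which simplifies back to x + 1/x; check: E(3) = 10/3, E(1/3) = 10/3.   [invariant]
(B) 2x + 1  ->  2(1/x) + 1 = (x + 2)/x; check: E(3) = 7 but E(1/3) = 5/3.   [not invariant]
(C) x^2  ->  (1/x)^2 = x^(-2); check: E(3) = 9 but E(1/3) = 1/9.   [not invariant]
(D) x - 1/x  ->  (1/x) - 1/(1/x) = -x + 1/x; check: E(3) = 8/3 but E(1/3) = -8/3.   [not invariant]

Only (A) is unchanged. E is symmetric under swapping x with f(x) = 1/x, which is exactly what an involution does.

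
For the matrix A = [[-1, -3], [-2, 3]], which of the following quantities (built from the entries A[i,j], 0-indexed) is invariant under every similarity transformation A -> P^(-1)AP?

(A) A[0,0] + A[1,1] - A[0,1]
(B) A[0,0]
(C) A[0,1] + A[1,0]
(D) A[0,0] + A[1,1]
D

A[0,0] + A[1,1] is the trace of A. By the cyclic property of the trace, tr(P^(-1)AP) = tr(APP^(-1)) = tr(A), so it is the same for every matrix similar to A.

The other combinations are not similarity invariants. For example, take P = [[2, 1], [1, 1]] (det P = 1), so P^(-1) = [[1, -1], [-1, 2]] and
B = P^(-1)AP = [[-4, -5], [3, 6]].
Evaluating each option on A and on B:
(A) A[0,0] + A[1,1] - A[0,1]: 5 for A, 7 for B -> changes
(B) A[0,0]: -1 for A, -4 for B -> changes
(C) A[0,1] + A[1,0]: -5 for A, -2 for B -> changes
(D) A[0,0] + A[1,1]: 2 for A, 2 for B -> unchanged

Only (D) A[0,0] + A[1,1] = 2 survives (and it does so for every P, not just this one), so it is the invariant.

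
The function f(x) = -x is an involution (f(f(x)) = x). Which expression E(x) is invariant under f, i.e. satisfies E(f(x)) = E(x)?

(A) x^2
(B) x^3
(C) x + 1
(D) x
A

Replace x by f(x) = -x in each option and simplify. As a quick numerical cross-check, also compare E(5) with E(f(5)) = E(-5).

(A) x^2  ->  (-x)^2, which simplifies back to x^2; check: E(5) = 25, E(-5) = 25.   [invariant]
(B) x^3  ->  (-x)^3 = -x^3; check: E(5) = 125 but E(-5) = -125.   [not invariant]
(C) x + 1  ->  (-x) + 1 = 1 - x; check: E(5) = 6 but E(-5) = -4.   [not invariant]
(D) x  ->  (-x) = -x; check: E(5) = 5 but E(-5) = -5.   [not invariant]

Only (A) is unchanged. E is symmetric under swapping x with f(x) = -x, which is exactly what an involution does.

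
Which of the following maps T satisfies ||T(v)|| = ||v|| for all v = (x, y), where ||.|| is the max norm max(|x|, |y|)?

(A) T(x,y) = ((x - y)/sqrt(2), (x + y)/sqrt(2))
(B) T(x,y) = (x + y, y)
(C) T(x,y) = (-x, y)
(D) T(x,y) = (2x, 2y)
C

A transformation preserves a norm if ||T(v)|| = ||v|| for every v; a single vector where the norm changes rules an option out.

(A) T(x,y) = ((x - y)/sqrt(2), (x + y)/sqrt(2)): v = (1, 0) has norm max(|1|, |0|) = 1, but T(v) = (sqrt(2)/2, sqrt(2)/2) has norm sqrt(2)/2 -- not preserved.
(B) T(x,y) = (x + y, y): v = (1, 1) has norm max(|1|, |1|) = 1, but T(v) = (2, 1) has norm 2 -- not preserved.
(C) T(x,y) = (-x, y): preserves the norm -- it only permutes the coordinates and/or flips signs, which leaves max(|x|, |y|) unchanged.
(D) T(x,y) = (2x, 2y): v = (1, 0) has norm max(|1|, |0|) = 1, but T(v) = (2, 0) has norm 2 -- not preserved.

Therefore the answer is (C).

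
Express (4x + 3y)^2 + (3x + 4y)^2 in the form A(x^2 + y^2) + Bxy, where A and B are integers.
25(x^2 + y^2) + 48xy

Expanding: (4x + 3y)^2 = 16x^2 + 24xy + 9y^2
(3x + 4y)^2 = 9x^2 + 24xy + 16y^2
Sum = (16+9)(x^2+y^2) + 48xy = 25(x^2 + y^2) + 48xy
This is symmetric in x and y.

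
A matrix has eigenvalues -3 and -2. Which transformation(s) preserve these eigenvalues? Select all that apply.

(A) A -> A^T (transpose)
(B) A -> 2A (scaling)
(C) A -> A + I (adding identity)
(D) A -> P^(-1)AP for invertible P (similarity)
A and D

Eigenvalues are preserved by:
1. Similarity transformations: A -> P^(-1)AP (same characteristic polynomial)
2. Transpose: A^T has the same eigenvalues as A

Eigenvalues are NOT preserved by:
- Adding identity: eigenvalues become -3+1, -2+1
- Scaling: eigenvalues become -6, -4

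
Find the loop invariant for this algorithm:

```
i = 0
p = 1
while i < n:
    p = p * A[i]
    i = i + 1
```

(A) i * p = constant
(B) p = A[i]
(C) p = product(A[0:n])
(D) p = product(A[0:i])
D

A loop invariant must hold before the first iteration and be re-established by every execution of the body.

(D) p = product(A[0:i]): Initially i = 0 and p = 1 = product of the empty slice A[0:0]. If p = product(A[0:i]) holds at the top of an iteration, the body sets p to product(A[0:i]) * A[i] = product(A[0:i+1]) and then i to i+1, so the property is restored. At exit i = n, giving p = product(A[0:n]).

The other options fail:
(A) i * p = constant: initially i * p = 0, but after one iteration it is 1 * A[0], which is nonzero in general.
(B) p = A[i]: after the first iteration p = A[0] but i = 1; in general p is a product of several elements, not a single one.
(C) p = product(A[0:n]): false before the loop (p = 1, not the full product) -- it only becomes true at exit.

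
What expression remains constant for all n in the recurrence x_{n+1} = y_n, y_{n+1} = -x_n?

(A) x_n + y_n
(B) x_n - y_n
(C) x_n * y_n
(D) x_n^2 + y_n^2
D

For the recurrence x_{n+1} = y_n, y_{n+1} = -x_n:

x_{n+1}^2 + y_{n+1}^2 = y_n^2 + (-x_n)^2 = x_n^2 + y_n^2
The sum of squares is conserved (like energy in a harmonic oscillator).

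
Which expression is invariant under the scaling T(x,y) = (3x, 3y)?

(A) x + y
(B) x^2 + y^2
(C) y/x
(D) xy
C

Under the uniform scaling T(x,y) = (3x, 3y):
Substitute the transformed coordinates into each option and compare with the original:
(A) x + y  ->  (3x) + (3y) = 3x + 3y   [differs from x + y: not invariant]
(B) x^2 + y^2  ->  (3x)^2 + (3y)^2 = 9x^2 + 9y^2   [differs from x^2 + y^2: not invariant]
(C) y/x  ->  (3y)/(3x) = y/x   [equals y/x: invariant]
(D) xy  ->  (3x)(3y) = 9xy   [differs from xy: not invariant]

Only option (C), y/x, is unchanged by the transformation.
The common factor 3 cancels in a ratio of coordinates, while sums, products and sums of squares pick up factors of 3 or 9.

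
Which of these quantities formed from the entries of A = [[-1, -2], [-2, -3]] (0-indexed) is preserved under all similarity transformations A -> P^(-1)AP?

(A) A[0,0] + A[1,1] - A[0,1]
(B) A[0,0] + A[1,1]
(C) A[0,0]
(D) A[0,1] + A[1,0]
B

A[0,0] + A[1,1] is the trace of A. By the cyclic property of the trace, tr(P^(-1)AP) = tr(APP^(-1)) = tr(A), so it is the same for every matrix similar to A.

The other combinations are not similarity invariants. For example, take P = [[1, 2], [0, 1]] (det P = 1), so P^(-1) = [[1, -2], [0, 1]] and
B = P^(-1)AP = [[3, 10], [-2, -7]].
Evaluating each option on A and on B:
(A) A[0,0] + A[1,1] - A[0,1]: -2 for A, -14 for B -> changes
(B) A[0,0] + A[1,1]: -4 for A, -4 for B -> unchanged
(C) A[0,0]: -1 for A, 3 for B -> changes
(D) A[0,1] + A[1,0]: -4 for A, 8 for B -> changes

Only (B) A[0,0] + A[1,1] = -4 survives (and it does so for every P, not just this one), so it is the invariant.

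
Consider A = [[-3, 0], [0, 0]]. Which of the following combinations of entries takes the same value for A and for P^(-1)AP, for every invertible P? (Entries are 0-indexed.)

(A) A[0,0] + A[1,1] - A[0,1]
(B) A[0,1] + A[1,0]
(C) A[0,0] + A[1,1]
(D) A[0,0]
C

A[0,0] + A[1,1] is the trace of A. By the cyclic property of the trace, tr(P^(-1)AP) = tr(APP^(-1)) = tr(A), so it is the same for every matrix similar to A.

The other combinations are not similarity invariants. For example, take P = [[1, 1], [1, 2]] (det P = 1), so P^(-1) = [[2, -1], [-1, 1]] and
B = P^(-1)AP = [[-6, -6], [3, 3]].
Evaluating each option on A and on B:
(A) A[0,0] + A[1,1] - A[0,1]: -3 for A, 3 for B -> changes
(B) A[0,1] + A[1,0]: 0 for A, -3 for B -> changes
(C) A[0,0] + A[1,1]: -3 for A, -3 for B -> unchanged
(D) A[0,0]: -3 for A, -6 for B -> changes

Only (C) A[0,0] + A[1,1] = -3 survives (and it does so for every P, not just this one), so it is the invariant.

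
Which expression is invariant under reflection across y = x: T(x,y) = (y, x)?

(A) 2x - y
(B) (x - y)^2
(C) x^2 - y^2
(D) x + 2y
B

The map is reflection across y = x: T(x,y) = (y, x).
Substitute the transformed coordinates into each option and compare with the original:
(A) 2x - y  ->  2(y) - (x) = -x + 2y   [differs from 2x - y: not invariant]
(B) (x - y)^2  ->  ((y) - (x))^2 = x^2 - 2xy + y^2   [equals (x - y)^2: invariant]
(C) x^2 - y^2  ->  (y)^2 - (x)^2 = -x^2 + y^2   [differs from x^2 - y^2: not invariant]
(D) x + 2y  ->  (y) + 2(x) = 2x + y   [differs from x + 2y: not invariant]

Only option (B), (x - y)^2, is unchanged by the transformation.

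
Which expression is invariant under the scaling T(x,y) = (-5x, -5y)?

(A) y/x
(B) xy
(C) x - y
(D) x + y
A

Under the uniform scaling T(x,y) = (-5x, -5y):
Substitute the transformed coordinates into each option and compare with the original:
(A) y/x  ->  (-5y)/(-5x) = y/x   [equals y/x: invariant]
(B) xy  ->  (-5x)(-5y) = 25xy   [differs from xy: not invariant]
(C) x - y  ->  (-5x) - (-5y) = -5x + 5y   [differs from x - y: not invariant]
(D) x + y  ->  (-5x) + (-5y) = -5x - 5y   [differs from x + y: not invariant]

Only option (A), y/x, is unchanged by the transformation.
The common factor -5 cancels in a ratio of coordinates, while sums, products and sums of squares pick up factors of -5 or 25.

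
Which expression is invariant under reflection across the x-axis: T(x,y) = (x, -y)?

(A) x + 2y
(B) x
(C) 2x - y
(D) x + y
B

The map is reflection across the x-axis: T(x,y) = (x, -y).
Substitute the transformed coordinates into each option and compare with the original:
(A) x + 2y  ->  (x) + 2(-y) = x - 2y   [differs from x + 2y: not invariant]
(B) x  ->  (x) = x   [equals x: invariant]
(C) 2x - y  ->  2(x) - (-y) = 2x + y   [differs from 2x - y: not invariant]
(D) x + y  ->  (x) + (-y) = x - y   [differs from x + y: not invariant]

Only option (B), x, is unchanged by the transformation.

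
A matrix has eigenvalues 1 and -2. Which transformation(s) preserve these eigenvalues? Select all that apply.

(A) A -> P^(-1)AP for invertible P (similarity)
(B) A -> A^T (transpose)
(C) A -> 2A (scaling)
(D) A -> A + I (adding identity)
A and B

Eigenvalues are preserved by:
1. Similarity transformations: A -> P^(-1)AP (same characteristic polynomial)
2. Transpose: A^T has the same eigenvalues as A

Eigenvalues are NOT preserved by:
- Adding identity: eigenvalues become 1+1, -2+1
- Scaling: eigenvalues become 2, -4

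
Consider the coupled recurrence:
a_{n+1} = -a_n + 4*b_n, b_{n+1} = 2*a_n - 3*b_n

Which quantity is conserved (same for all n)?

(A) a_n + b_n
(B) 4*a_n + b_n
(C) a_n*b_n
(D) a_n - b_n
A

Replace a_n by a_{n+1} = -a_n + 4*b_n and b_n by b_{n+1} = 2*a_n - 3*b_n in each option and simplify:
(A) a_n + b_n  ->  (-a_n + 4*b_n) + (2*a_n - 3*b_n) = a_n + b_n   [conserved]
(B) 4*a_n + b_n  ->  4*(-a_n + 4*b_n) + (2*a_n - 3*b_n) = -2*a_n + 13*b_n   [not conserved]
(C) a_n*b_n  ->  (-a_n + 4*b_n)*(2*a_n - 3*b_n) = -2*a_n^2 + 11*a_n*b_n - 12*b_n^2   [not conserved]
(D) a_n - b_n  ->  (-a_n + 4*b_n) - (2*a_n - 3*b_n) = -3*a_n + 7*b_n   [not conserved]

Only (A) a_n + b_n returns to itself after one step, so it is the conserved quantity.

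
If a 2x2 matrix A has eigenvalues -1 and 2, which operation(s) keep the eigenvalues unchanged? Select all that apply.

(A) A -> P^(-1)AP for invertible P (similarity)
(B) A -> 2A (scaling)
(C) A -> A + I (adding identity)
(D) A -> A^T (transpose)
A and D

Eigenvalues are preserved by:
1. Similarity transformations: A -> P^(-1)AP (same characteristic polynomial)
2. Transpose: A^T has the same eigenvalues as A

Eigenvalues are NOT preserved by:
- Adding identity: eigenvalues become -1+1, 2+1
- Scaling: eigenvalues become -2, 4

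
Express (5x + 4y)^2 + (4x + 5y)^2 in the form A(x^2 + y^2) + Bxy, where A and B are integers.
41(x^2 + y^2) + 80xy

Expanding: (5x + 4y)^2 = 25x^2 + 40xy + 16y^2
(4x + 5y)^2 = 16x^2 + 40xy + 25y^2
Sum = (25+16)(x^2+y^2) + 80xy = 41(x^2 + y^2) + 80xy
This is symmetric in x and y.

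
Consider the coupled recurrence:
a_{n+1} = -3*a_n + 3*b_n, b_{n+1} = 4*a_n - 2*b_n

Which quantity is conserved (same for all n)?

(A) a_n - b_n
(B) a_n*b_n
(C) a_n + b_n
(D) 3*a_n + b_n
C

Replace a_n by a_{n+1} = -3*a_n + 3*b_n and b_n by b_{n+1} = 4*a_n - 2*b_n in each option and simplify:
(A) a_n - b_n  ->  (-3*a_n + 3*b_n) - (4*a_n - 2*b_n) = -7*a_n + 5*b_n   [not conserved]
(B) a_n*b_n  ->  (-3*a_n + 3*b_n)*(4*a_n - 2*b_n) = -12*a_n^2 + 18*a_n*b_n - 6*b_n^2   [not conserved]
(C) a_n + b_n  ->  (-3*a_n + 3*b_n) + (4*a_n - 2*b_n) = a_n + b_n   [conserved]
(D) 3*a_n + b_n  ->  3*(-3*a_n + 3*b_n) + (4*a_n - 2*b_n) = -5*a_n + 7*b_n   [not conserved]

Only (C) a_n + b_n returns to itself after one step, so it is the conserved quantity.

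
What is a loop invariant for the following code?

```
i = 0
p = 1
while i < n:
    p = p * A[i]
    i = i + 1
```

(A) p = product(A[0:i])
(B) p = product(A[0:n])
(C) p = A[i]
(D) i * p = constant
A

A loop invariant must hold before the first iteration and be re-established by every execution of the body.

(A) p = product(A[0:i]): Initially i = 0 and p = 1 = product of the empty slice A[0:0]. If p = product(A[0:i]) holds at the top of an iteration, the body sets p to product(A[0:i]) * A[i] = product(A[0:i+1]) and then i to i+1, so the property is restored. At exit i = n, giving p = product(A[0:n]).

The other options fail:
(B) p = product(A[0:n]): false before the loop (p = 1, not the full product) -- it only becomes true at exit.
(C) p = A[i]: after the first iteration p = A[0] but i = 1; in general p is a product of several elements, not a single one.
(D) i * p = constant: initially i * p = 0, but after one iteration it is 1 * A[0], which is nonzero in general.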